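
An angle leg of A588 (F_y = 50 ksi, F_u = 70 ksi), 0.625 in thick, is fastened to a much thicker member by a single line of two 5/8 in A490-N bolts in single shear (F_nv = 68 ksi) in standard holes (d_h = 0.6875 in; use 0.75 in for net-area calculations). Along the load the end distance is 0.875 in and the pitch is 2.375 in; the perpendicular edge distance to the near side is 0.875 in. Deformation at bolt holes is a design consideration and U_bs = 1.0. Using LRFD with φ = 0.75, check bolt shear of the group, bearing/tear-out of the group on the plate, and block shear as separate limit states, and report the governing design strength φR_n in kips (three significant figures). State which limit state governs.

Bolt shear: A_b = π·0.625²/4 = 0.3068 in²; R_n = 68 × 0.3068 × 2 × 1 = 41.72 kips → 0.75 × 41.72 = 31.3 kips.
Bearing: edge l_c = 0.5312, r_n = 27.89 kips; interior l_c = 1.688, r_n = 65.62 kips; R_n = 27.89 + 1·65.62 = 93.52 kips → 70.1 kips.
Block shear: A_gv = 2.031, A_nv = 1.328, A_nt = 0.3125 in²; R_n = min(0.6F_uA_nv, 0.6F_yA_gv) + U_bs·F_u·A_nt = 77.66 kips → 58.2 kips.
Bolt shear governs: 31.3 kips.

31.3 kips (bolt shear governs)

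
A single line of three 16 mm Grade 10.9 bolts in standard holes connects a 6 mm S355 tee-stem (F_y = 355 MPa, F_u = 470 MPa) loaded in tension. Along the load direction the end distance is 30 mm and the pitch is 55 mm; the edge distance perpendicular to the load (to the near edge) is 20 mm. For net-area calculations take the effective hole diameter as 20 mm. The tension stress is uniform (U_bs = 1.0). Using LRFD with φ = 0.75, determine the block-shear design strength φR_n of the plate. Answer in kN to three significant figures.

Shear plane L_v = 30 + 2·55 = 140 mm; A_gv = 140 × 6 = 840 mm².
A_nv = (140 − 2.5·20) × 6 = 540 mm².
A_nt = (20 − 0.5·20) × 6 = 60 mm².
0.6 F_u A_nv = 152.3 kN; 0.6 F_y A_gv = 178.9 kN → shear rupture governs the shear term.
R_n = 152.3 + 1.0 × 470 × 60 / 1000 = 180.5 kN.
Design strength φR_n = 0.75 × 180.5 = 135 kN.

135 kN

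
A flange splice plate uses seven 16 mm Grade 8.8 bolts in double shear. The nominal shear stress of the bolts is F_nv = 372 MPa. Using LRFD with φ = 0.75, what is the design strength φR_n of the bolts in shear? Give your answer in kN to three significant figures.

A_b = π × 16² / 4 = 201.1 mm².
R_n = F_nv · A_b · n · n_s = 372 × 201.1 × 7 × 2 / 1000 = 1047 kN.
Design strength φR_n = 0.75 × 1047 = 785 kN.

785 kN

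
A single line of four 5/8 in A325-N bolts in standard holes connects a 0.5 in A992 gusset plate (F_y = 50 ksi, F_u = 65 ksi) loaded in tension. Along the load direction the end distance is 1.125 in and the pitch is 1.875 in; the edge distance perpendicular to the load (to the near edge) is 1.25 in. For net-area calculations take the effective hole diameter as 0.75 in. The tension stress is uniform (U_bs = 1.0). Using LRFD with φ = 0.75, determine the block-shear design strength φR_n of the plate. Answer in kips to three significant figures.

81.7 kips

Shear plane L_v = 1.125 + 3·1.875 = 6.75 in; A_gv = 6.75 × 0.5 = 3.375 in².
A_nv = (6.75 − 3.5·0.75) × 0.5 = 2.062 in².
A_nt = (1.25 − 0.5·0.75) × 0.5 = 0.4375 in².
0.6 F_u A_nv = 80.44 kips; 0.6 F_y A_gv = 101.2 kips → shear rupture governs the shear term.
R_n = 80.44 + 1.0 × 65 × 0.4375 = 108.9 kips.
Design strength φR_n = 0.75 × 108.9 = 81.7 kips.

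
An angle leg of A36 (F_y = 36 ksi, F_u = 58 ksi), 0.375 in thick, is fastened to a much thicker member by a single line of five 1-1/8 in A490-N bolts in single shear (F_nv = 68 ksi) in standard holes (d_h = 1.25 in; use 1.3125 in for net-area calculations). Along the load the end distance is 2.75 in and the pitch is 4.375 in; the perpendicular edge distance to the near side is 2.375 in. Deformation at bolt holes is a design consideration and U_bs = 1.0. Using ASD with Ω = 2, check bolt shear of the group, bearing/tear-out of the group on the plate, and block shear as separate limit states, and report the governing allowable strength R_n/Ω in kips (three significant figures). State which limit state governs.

Bolt shear: A_b = π·1.125²/4 = 0.994 in²; R_n = 68 × 0.994 × 5 × 1 = 338 kips → 338 / 2 = 169 kips.
Bearing: edge l_c = 2.125, r_n = 55.46 kips; interior l_c = 3.125, r_n = 58.72 kips; R_n = 55.46 + 4·58.72 = 290.4 kips → 145 kips.
Block shear: A_gv = 7.594, A_nv = 5.379, A_nt = 0.6445 in²; R_n = min(0.6F_uA_nv, 0.6F_yA_gv) + U_bs·F_u·A_nt = 201.4 kips → 101 kips.
Block shear governs: 101 kips.

101 kips (block shear governs)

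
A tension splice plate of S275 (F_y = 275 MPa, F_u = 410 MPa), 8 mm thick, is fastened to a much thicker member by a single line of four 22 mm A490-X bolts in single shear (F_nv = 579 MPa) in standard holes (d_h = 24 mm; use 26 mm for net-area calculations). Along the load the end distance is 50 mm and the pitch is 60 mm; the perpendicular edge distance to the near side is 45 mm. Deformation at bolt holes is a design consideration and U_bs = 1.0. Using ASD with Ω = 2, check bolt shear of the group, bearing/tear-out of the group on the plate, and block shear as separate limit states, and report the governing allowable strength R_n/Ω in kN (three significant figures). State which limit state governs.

Bolt shear: A_b = π·22²/4 = 380.1 mm²; R_n = 579 × 380.1 × 4 × 1 / 1000 = 880.4 kN → 880.4 / 2 = 440 kN.
Bearing: edge l_c = 38, r_n = 149.6 kN; interior l_c = 36, r_n = 141.7 kN; R_n = 149.6 + 3·141.7 = 574.7 kN → 287 kN.
Block shear: A_gv = 1840, A_nv = 1112, A_nt = 256 mm²; R_n = min(0.6F_uA_nv, 0.6F_yA_gv) + U_bs·F_u·A_nt = 378.5 kN → 189 kN.
Block shear governs: 189 kN.

189 kN (block shear governs)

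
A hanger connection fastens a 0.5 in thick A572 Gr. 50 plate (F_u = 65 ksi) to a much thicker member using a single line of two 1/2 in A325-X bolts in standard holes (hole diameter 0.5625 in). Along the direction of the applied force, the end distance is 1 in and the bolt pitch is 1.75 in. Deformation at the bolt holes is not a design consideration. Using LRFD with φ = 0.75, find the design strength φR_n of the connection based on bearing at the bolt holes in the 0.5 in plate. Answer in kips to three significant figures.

62.8 kips

Per bolt r_n = 1.5 l_c t F_u ≤ 3.0 d t F_u; upper limit = 3.0 × 0.5 × 0.5 × 65 = 48.75 kips.
Edge bolt: l_c = 1 − 0.5625/2 = 0.7188 in → 1.5 × 0.7188 × 0.5 × 65 = 35.04 → r_n = 35.04 kips.
Interior bolts: l_c = 1.75 − 0.5625 = 1.188 in → 1.5 × 1.188 × 0.5 × 65 = 57.89 → r_n = 48.75 kips.
R_n = 1 × 35.04 + 1 × 48.75 = 83.79 kips.
Design strength φR_n = 0.75 × 83.79 = 62.8 kips.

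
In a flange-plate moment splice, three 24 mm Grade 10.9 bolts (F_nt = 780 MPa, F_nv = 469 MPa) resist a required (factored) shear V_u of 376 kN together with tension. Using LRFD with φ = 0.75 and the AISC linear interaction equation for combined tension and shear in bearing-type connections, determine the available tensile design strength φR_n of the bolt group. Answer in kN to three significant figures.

407 kN

A_b = π·24²/4 = 452.4 mm²; f_rv = 376 × 1000 / (3 × 452.4) = 277 MPa.
F'_nt = 1.3 F_nt − (F_nt / φF_nv) f_rv = 1.3·780 − (780/(0.75·469))·277 = 399.7 MPa, capped at F_nt → F'_nt = 399.7 MPa.
R_n = F'_nt · A_b · n = 399.7 × 452.4 × 3 / 1000 = 542.4 kN.
Design strength φR_n = 0.75 × 542.4 = 407 kN.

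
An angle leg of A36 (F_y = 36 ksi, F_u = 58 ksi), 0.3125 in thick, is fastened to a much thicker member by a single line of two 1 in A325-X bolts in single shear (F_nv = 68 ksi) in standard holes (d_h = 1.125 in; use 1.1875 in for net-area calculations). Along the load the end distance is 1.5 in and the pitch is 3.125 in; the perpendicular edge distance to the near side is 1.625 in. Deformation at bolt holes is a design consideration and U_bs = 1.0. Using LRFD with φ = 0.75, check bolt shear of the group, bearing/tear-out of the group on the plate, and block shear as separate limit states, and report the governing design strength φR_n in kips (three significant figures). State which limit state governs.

Bolt shear: A_b = π·1²/4 = 0.7854 in²; R_n = 68 × 0.7854 × 2 × 1 = 106.8 kips → 0.75 × 106.8 = 80.1 kips.
Bearing: edge l_c = 0.9375, r_n = 20.39 kips; interior l_c = 2, r_n = 43.5 kips; R_n = 20.39 + 1·43.5 = 63.89 kips → 47.9 kips.
Block shear: A_gv = 1.445, A_nv = 0.8887, A_nt = 0.3223 in²; R_n = min(0.6F_uA_nv, 0.6F_yA_gv) + U_bs·F_u·A_nt = 49.62 kips → 37.2 kips.
Block shear governs: 37.2 kips.

37.2 kips (block shear governs)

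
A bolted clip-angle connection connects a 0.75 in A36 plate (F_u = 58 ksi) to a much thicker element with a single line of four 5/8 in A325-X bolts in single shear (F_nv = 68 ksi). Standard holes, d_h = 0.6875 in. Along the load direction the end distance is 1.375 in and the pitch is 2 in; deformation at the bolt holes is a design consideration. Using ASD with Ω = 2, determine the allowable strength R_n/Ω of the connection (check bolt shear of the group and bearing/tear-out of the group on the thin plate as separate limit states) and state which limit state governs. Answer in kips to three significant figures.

Bolt shear: A_b = π·0.625²/4 = 0.3068 in²; R_n = 68 × 0.3068 × 4 × 1 = 83.45 kips → 83.45 / 2 = 41.7 kips.
Bearing (1.2 l_c t F_u ≤ 2.4 d t F_u): upper limit = 2.4·0.625·0.75·58 = 65.25 kips.
  Edge l_c = 1.375 − 0.6875/2 = 1.031 → r_n = 53.83 kips; interior l_c = 2 − 0.6875 = 1.312 → r_n = 65.25 kips.
  R_n,bearing = 1·53.83 + 3·65.25 = 249.6 kips → 249.6 / 2 = 125 kips.
Bolt shear governs: 41.7 kips.

41.7 kips (bolt shear governs)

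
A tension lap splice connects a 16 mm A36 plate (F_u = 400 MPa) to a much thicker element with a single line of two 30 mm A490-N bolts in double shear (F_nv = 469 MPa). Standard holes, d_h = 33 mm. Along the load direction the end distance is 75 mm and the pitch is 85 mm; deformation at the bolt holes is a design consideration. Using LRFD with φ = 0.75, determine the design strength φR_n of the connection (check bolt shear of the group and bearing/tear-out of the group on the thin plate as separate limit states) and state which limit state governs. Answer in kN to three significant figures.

Bolt shear: A_b = π·30²/4 = 706.9 mm²; R_n = 469 × 706.9 × 2 × 2 / 1000 = 1326 kN → 0.75 × 1326 = 995 kN.
Bearing (1.2 l_c t F_u ≤ 2.4 d t F_u): upper limit = 2.4·30·16·400 / 1000 = 460.8 kN.
  Edge l_c = 75 − 33/2 = 58.5 → r_n = 449.3 kN; interior l_c = 85 − 33 = 52 → r_n = 399.4 kN.
  R_n,bearing = 1·449.3 + 1·399.4 = 848.6 kN → 0.75 × 848.6 = 636 kN.
Bearing governs: 636 kN.

636 kN (bearing governs)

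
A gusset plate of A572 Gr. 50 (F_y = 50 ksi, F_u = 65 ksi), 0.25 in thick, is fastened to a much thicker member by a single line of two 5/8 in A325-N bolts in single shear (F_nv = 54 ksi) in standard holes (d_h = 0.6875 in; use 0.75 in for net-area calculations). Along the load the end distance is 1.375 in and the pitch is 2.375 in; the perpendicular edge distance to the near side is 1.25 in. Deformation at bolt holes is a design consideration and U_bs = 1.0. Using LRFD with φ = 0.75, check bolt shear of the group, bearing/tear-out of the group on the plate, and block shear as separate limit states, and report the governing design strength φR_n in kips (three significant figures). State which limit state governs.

24.9 kips (bolt shear governs)

Bolt shear: A_b = π·0.625²/4 = 0.3068 in²; R_n = 54 × 0.3068 × 2 × 1 = 33.13 kips → 0.75 × 33.13 = 24.9 kips.
Bearing: edge l_c = 1.031, r_n = 20.11 kips; interior l_c = 1.688, r_n = 24.38 kips; R_n = 20.11 + 1·24.38 = 44.48 kips → 33.4 kips.
Block shear: A_gv = 0.9375, A_nv = 0.6562, A_nt = 0.2188 in²; R_n = min(0.6F_uA_nv, 0.6F_yA_gv) + U_bs·F_u·A_nt = 39.81 kips → 29.9 kips.
Bolt shear governs: 24.9 kips.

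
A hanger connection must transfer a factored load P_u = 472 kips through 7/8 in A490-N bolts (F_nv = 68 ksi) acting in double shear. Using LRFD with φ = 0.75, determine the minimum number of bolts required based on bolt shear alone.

A_b = π·0.875²/4 = 0.6013 in².
Per-bolt design strength φR_n = 0.75 × 68 × 0.6013 × 2 = 61.33 kips.
n ≥ 472 / 61.33 = 7.695 → use 8 bolts.

8 bolts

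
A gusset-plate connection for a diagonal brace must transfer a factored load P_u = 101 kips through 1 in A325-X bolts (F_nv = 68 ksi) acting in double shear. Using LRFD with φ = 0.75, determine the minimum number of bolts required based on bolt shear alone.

2 bolts

A_b = π·1²/4 = 0.7854 in².
Per-bolt design strength φR_n = 0.75 × 68 × 0.7854 × 2 = 80.11 kips.
n ≥ 101 / 80.11 = 1.261 → use 2 bolts.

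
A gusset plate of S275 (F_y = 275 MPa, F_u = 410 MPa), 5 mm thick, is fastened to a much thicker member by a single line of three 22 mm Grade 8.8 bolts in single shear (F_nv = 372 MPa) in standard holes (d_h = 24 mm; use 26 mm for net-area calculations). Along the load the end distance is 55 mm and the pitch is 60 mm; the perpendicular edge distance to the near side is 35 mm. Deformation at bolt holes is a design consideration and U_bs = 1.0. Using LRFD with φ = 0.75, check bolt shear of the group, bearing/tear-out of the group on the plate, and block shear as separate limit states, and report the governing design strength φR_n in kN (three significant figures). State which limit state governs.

135 kN (block shear governs)

Bolt shear: A_b = π·22²/4 = 380.1 mm²; R_n = 372 × 380.1 × 3 × 1 / 1000 = 424.2 kN → 0.75 × 424.2 = 318 kN.
Bearing: edge l_c = 43, r_n = 105.8 kN; interior l_c = 36, r_n = 88.56 kN; R_n = 105.8 + 2·88.56 = 282.9 kN → 212 kN.
Block shear: A_gv = 875, A_nv = 550, A_nt = 110 mm²; R_n = min(0.6F_uA_nv, 0.6F_yA_gv) + U_bs·F_u·A_nt = 180.4 kN → 135 kN.
Block shear governs: 135 kN.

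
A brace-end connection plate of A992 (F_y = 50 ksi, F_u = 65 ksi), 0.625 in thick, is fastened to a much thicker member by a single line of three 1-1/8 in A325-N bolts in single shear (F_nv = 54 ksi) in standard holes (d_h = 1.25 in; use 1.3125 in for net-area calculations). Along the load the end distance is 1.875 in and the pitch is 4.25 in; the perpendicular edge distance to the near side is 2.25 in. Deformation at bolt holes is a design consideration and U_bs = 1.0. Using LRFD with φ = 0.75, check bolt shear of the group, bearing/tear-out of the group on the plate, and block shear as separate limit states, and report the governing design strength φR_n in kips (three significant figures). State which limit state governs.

121 kips (bolt shear governs)

Bolt shear: A_b = π·1.125²/4 = 0.994 in²; R_n = 54 × 0.994 × 3 × 1 = 161 kips → 0.75 × 161 = 121 kips.
Bearing: edge l_c = 1.25, r_n = 60.94 kips; interior l_c = 3, r_n = 109.7 kips; R_n = 60.94 + 2·109.7 = 280.3 kips → 210 kips.
Block shear: A_gv = 6.484, A_nv = 4.434, A_nt = 0.9961 in²; R_n = min(0.6F_uA_nv, 0.6F_yA_gv) + U_bs·F_u·A_nt = 237.7 kips → 178 kips.
Bolt shear governs: 121 kips.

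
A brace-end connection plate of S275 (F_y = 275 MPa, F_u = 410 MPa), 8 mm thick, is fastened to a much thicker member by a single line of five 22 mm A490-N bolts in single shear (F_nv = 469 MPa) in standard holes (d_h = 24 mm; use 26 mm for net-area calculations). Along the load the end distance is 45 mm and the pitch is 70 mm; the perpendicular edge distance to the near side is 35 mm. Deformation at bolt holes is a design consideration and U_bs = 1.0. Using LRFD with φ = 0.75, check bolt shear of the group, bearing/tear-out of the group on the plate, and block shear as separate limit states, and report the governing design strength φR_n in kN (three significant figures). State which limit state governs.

361 kN (block shear governs)

Bolt shear: A_b = π·22²/4 = 380.1 mm²; R_n = 469 × 380.1 × 5 × 1 / 1000 = 891.4 kN → 0.75 × 891.4 = 669 kN.
Bearing: edge l_c = 33, r_n = 129.9 kN; interior l_c = 46, r_n = 173.2 kN; R_n = 129.9 + 4·173.2 = 822.6 kN → 617 kN.
Block shear: A_gv = 2600, A_nv = 1664, A_nt = 176 mm²; R_n = min(0.6F_uA_nv, 0.6F_yA_gv) + U_bs·F_u·A_nt = 481.5 kN → 361 kN.
Block shear governs: 361 kN.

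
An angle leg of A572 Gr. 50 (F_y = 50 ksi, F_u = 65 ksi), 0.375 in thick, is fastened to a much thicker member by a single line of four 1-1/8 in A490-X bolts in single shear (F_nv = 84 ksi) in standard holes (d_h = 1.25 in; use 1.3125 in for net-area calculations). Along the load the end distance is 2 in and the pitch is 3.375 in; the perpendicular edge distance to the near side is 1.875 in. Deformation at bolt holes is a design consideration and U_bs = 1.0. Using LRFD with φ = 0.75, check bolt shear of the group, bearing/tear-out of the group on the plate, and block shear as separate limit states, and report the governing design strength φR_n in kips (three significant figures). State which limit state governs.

Bolt shear: A_b = π·1.125²/4 = 0.994 in²; R_n = 84 × 0.994 × 4 × 1 = 334 kips → 0.75 × 334 = 250 kips.
Bearing: edge l_c = 1.375, r_n = 40.22 kips; interior l_c = 2.125, r_n = 62.16 kips; R_n = 40.22 + 3·62.16 = 226.7 kips → 170 kips.
Block shear: A_gv = 4.547, A_nv = 2.824, A_nt = 0.457 in²; R_n = min(0.6F_uA_nv, 0.6F_yA_gv) + U_bs·F_u·A_nt = 139.9 kips → 105 kips.
Block shear governs: 105 kips.

105 kips (block shear governs)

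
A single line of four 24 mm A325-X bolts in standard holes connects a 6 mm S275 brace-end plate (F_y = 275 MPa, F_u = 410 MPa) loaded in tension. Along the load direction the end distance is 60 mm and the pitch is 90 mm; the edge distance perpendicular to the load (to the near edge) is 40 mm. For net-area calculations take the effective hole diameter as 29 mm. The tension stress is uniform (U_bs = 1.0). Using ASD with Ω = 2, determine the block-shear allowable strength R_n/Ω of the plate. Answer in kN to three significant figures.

Shear plane L_v = 60 + 3·90 = 330 mm; A_gv = 330 × 6 = 1980 mm².
A_nv = (330 − 3.5·29) × 6 = 1371 mm².
A_nt = (40 − 0.5·29) × 6 = 153 mm².
0.6 F_u A_nv = 337.3 kN; 0.6 F_y A_gv = 326.7 kN → shear yielding governs the shear term.
R_n = 326.7 + 1.0 × 410 × 153 / 1000 = 389.4 kN.
Allowable strength R_n/Ω = 389.4 / 2 = 195 kN.

195 kN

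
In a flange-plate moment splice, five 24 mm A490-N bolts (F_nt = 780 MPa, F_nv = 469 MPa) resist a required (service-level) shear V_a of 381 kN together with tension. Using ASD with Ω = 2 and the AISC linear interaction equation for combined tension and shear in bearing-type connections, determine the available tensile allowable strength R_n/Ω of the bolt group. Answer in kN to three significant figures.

A_b = π·24²/4 = 452.4 mm²; f_rv = 381 × 1000 / (5 × 452.4) = 168.4 MPa.
F'_nt = 1.3 F_nt − (Ω F_nt / F_nv) f_rv = 1.3·780 − (2·780/469)·168.4 = 453.7 MPa, capped at F_nt → F'_nt = 453.7 MPa.
R_n = F'_nt · A_b · n = 453.7 × 452.4 × 5 / 1000 = 1026 kN.
Allowable strength R_n/Ω = 1026 / 2 = 513 kN.

513 kN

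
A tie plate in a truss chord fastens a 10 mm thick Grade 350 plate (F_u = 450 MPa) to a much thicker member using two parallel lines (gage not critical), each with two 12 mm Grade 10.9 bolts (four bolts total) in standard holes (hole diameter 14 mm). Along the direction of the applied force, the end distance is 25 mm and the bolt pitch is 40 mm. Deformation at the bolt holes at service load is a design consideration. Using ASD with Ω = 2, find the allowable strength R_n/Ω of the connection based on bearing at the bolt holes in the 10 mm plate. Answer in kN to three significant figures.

Per bolt r_n = 1.2 l_c t F_u ≤ 2.4 d t F_u; upper limit = 2.4 × 12 × 10 × 450 / 1000 = 129.6 kN.
Edge bolt: l_c = 25 − 14/2 = 18 mm → 1.2 × 18 × 10 × 450 / 1000 = 97.2 → r_n = 97.2 kN.
Interior bolts: l_c = 40 − 14 = 26 mm → 1.2 × 26 × 10 × 450 / 1000 = 140.4 → r_n = 129.6 kN.
R_n = 2 × 97.2 + 2 × 129.6 = 453.6 kN.
Allowable strength R_n/Ω = 453.6 / 2 = 227 kN.

227 kN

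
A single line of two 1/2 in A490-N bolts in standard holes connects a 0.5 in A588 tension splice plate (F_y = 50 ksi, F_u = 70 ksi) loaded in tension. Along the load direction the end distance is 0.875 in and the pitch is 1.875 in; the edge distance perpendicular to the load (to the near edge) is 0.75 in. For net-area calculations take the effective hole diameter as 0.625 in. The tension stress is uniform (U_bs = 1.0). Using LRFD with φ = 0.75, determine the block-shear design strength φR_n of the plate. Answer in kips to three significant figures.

Shear plane L_v = 0.875 + 1·1.875 = 2.75 in; A_gv = 2.75 × 0.5 = 1.375 in².
A_nv = (2.75 − 1.5·0.625) × 0.5 = 0.9062 in².
A_nt = (0.75 − 0.5·0.625) × 0.5 = 0.2188 in².
0.6 F_u A_nv = 38.06 kips; 0.6 F_y A_gv = 41.25 kips → shear rupture governs the shear term.
R_n = 38.06 + 1.0 × 70 × 0.2188 = 53.38 kips.
Design strength φR_n = 0.75 × 53.38 = 40 kips.

40 kips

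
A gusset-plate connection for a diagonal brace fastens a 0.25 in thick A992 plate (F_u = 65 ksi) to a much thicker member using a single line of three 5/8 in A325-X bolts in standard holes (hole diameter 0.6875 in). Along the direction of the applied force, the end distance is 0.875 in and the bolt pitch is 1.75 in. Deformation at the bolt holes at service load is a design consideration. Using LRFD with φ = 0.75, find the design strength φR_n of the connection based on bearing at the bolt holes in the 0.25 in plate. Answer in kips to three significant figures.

38.8 kips

Per bolt r_n = 1.2 l_c t F_u ≤ 2.4 d t F_u; upper limit = 2.4 × 0.625 × 0.25 × 65 = 24.38 kips.
Edge bolt: l_c = 0.875 − 0.6875/2 = 0.5312 in → 1.2 × 0.5312 × 0.25 × 65 = 10.36 → r_n = 10.36 kips.
Interior bolts: l_c = 1.75 − 0.6875 = 1.062 in → 1.2 × 1.062 × 0.25 × 65 = 20.72 → r_n = 20.72 kips.
R_n = 1 × 10.36 + 2 × 20.72 = 51.8 kips.
Design strength φR_n = 0.75 × 51.8 = 38.8 kips.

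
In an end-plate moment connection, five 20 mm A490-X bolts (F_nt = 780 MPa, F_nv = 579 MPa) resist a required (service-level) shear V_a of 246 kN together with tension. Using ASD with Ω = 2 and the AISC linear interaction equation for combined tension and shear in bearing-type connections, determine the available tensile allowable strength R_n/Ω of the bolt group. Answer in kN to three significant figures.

A_b = π·20²/4 = 314.2 mm²; f_rv = 246 × 1000 / (5 × 314.2) = 156.6 MPa.
F'_nt = 1.3 F_nt − (Ω F_nt / F_nv) f_rv = 1.3·780 − (2·780/579)·156.6 = 592 MPa, capped at F_nt → F'_nt = 592 MPa.
R_n = F'_nt · A_b · n = 592 × 314.2 × 5 / 1000 = 930 kN.
Allowable strength R_n/Ω = 930 / 2 = 465 kN.

465 kN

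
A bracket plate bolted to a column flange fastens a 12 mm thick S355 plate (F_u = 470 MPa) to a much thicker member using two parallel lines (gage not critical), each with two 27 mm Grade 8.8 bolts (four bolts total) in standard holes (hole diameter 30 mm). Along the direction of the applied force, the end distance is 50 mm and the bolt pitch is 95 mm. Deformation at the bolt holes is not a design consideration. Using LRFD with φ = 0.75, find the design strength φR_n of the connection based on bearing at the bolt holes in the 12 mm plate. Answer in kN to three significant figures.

1130 kN

Per bolt r_n = 1.5 l_c t F_u ≤ 3.0 d t F_u; upper limit = 3.0 × 27 × 12 × 470 / 1000 = 456.8 kN.
Edge bolt: l_c = 50 − 30/2 = 35 mm → 1.5 × 35 × 12 × 470 / 1000 = 296.1 → r_n = 296.1 kN.
Interior bolts: l_c = 95 − 30 = 65 mm → 1.5 × 65 × 12 × 470 / 1000 = 549.9 → r_n = 456.8 kN.
R_n = 2 × 296.1 + 2 × 456.8 = 1506 kN.
Design strength φR_n = 0.75 × 1506 = 1130 kN.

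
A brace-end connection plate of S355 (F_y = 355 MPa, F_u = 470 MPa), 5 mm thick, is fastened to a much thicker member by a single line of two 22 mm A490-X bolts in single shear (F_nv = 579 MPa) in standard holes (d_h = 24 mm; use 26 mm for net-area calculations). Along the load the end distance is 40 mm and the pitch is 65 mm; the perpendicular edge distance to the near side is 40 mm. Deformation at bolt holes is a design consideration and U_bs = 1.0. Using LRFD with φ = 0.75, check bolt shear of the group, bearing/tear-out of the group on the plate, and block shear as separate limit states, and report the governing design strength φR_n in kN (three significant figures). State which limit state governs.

117 kN (block shear governs)

Bolt shear: A_b = π·22²/4 = 380.1 mm²; R_n = 579 × 380.1 × 2 × 1 / 1000 = 440.2 kN → 0.75 × 440.2 = 330 kN.
Bearing: edge l_c = 28, r_n = 78.96 kN; interior l_c = 41, r_n = 115.6 kN; R_n = 78.96 + 1·115.6 = 194.6 kN → 146 kN.
Block shear: A_gv = 525, A_nv = 330, A_nt = 135 mm²; R_n = min(0.6F_uA_nv, 0.6F_yA_gv) + U_bs·F_u·A_nt = 156.5 kN → 117 kN.
Block shear governs: 117 kN.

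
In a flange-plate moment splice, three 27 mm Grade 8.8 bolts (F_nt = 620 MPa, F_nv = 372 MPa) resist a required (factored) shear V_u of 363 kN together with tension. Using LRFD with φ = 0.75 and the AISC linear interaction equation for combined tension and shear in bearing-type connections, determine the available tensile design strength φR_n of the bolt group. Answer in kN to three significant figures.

433 kN

A_b = π·27²/4 = 572.6 mm²; f_rv = 363 × 1000 / (3 × 572.6) = 211.3 MPa.
F'_nt = 1.3 F_nt − (F_nt / φF_nv) f_rv = 1.3·620 − (620/(0.75·372))·211.3 = 336.4 MPa, capped at F_nt → F'_nt = 336.4 MPa.
R_n = F'_nt · A_b · n = 336.4 × 572.6 × 3 / 1000 = 577.8 kN.
Design strength φR_n = 0.75 × 577.8 = 433 kN.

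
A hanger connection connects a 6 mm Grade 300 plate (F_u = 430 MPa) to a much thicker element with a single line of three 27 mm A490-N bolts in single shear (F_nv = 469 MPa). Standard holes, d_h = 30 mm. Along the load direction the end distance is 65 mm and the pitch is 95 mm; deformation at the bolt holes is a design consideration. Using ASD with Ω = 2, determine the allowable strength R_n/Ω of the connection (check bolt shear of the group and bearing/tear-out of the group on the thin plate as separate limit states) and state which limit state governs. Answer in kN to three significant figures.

Bolt shear: A_b = π·27²/4 = 572.6 mm²; R_n = 469 × 572.6 × 3 × 1 / 1000 = 805.6 kN → 805.6 / 2 = 403 kN.
Bearing (1.2 l_c t F_u ≤ 2.4 d t F_u): upper limit = 2.4·27·6·430 / 1000 = 167.2 kN.
  Edge l_c = 65 − 30/2 = 50 → r_n = 154.8 kN; interior l_c = 95 − 30 = 65 → r_n = 167.2 kN.
  R_n,bearing = 1·154.8 + 2·167.2 = 489.2 kN → 489.2 / 2 = 245 kN.
Bearing governs: 245 kN.

245 kN (bearing governs)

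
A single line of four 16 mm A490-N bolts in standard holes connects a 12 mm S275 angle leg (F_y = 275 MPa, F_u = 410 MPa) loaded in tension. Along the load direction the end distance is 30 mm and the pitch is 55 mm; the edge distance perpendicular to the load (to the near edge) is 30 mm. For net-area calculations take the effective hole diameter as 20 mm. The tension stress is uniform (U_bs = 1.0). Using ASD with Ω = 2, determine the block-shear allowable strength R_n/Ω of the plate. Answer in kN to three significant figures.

Shear plane L_v = 30 + 3·55 = 195 mm; A_gv = 195 × 12 = 2340 mm².
A_nv = (195 − 3.5·20) × 12 = 1500 mm².
A_nt = (30 − 0.5·20) × 12 = 240 mm².
0.6 F_u A_nv = 369 kN; 0.6 F_y A_gv = 386.1 kN → shear rupture governs the shear term.
R_n = 369 + 1.0 × 410 × 240 / 1000 = 467.4 kN.
Allowable strength R_n/Ω = 467.4 / 2 = 234 kN.

234 kN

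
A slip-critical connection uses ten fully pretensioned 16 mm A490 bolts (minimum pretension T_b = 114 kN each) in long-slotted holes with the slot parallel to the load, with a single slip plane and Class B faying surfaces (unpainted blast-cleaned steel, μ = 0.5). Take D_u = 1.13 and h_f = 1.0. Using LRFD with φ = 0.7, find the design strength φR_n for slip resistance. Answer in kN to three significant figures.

451 kN

R_n = μ · D_u · h_f · T_b · n_s · n_b = 0.5 × 1.13 × 1.0 × 114 × 1 × 10 = 644.1 kN.
Design strength φR_n = 0.7 × 644.1 = 451 kN.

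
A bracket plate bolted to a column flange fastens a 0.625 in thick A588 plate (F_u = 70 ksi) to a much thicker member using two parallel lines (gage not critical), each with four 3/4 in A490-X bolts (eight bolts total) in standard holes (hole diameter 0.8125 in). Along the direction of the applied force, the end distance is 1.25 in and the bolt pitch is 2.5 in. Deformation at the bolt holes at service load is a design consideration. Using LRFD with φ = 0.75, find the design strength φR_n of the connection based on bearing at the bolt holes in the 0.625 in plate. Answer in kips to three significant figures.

421 kips

Per bolt r_n = 1.2 l_c t F_u ≤ 2.4 d t F_u; upper limit = 2.4 × 0.75 × 0.625 × 70 = 78.75 kips.
Edge bolt: l_c = 1.25 − 0.8125/2 = 0.8438 in → 1.2 × 0.8438 × 0.625 × 70 = 44.3 → r_n = 44.3 kips.
Interior bolts: l_c = 2.5 − 0.8125 = 1.688 in → 1.2 × 1.688 × 0.625 × 70 = 88.59 → r_n = 78.75 kips.
R_n = 2 × 44.3 + 6 × 78.75 = 561.1 kips.
Design strength φR_n = 0.75 × 561.1 = 421 kips.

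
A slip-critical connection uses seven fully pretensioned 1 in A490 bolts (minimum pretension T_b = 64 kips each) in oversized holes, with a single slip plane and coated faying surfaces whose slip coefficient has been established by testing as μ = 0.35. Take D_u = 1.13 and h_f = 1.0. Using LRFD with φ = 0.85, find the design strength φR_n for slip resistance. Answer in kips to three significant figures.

151 kips

R_n = μ · D_u · h_f · T_b · n_s · n_b = 0.35 × 1.13 × 1.0 × 64 × 1 × 7 = 177.2 kips.
Design strength φR_n = 0.85 × 177.2 = 151 kips.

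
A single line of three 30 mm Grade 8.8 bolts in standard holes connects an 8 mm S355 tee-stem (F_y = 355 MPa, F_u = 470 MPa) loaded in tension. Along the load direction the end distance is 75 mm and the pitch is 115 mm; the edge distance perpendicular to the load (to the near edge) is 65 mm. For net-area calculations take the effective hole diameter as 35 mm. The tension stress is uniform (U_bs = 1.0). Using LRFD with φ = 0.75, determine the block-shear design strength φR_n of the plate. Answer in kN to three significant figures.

Shear plane L_v = 75 + 2·115 = 305 mm; A_gv = 305 × 8 = 2440 mm².
A_nv = (305 − 2.5·35) × 8 = 1740 mm².
A_nt = (65 − 0.5·35) × 8 = 380 mm².
0.6 F_u A_nv = 490.7 kN; 0.6 F_y A_gv = 519.7 kN → shear rupture governs the shear term.
R_n = 490.7 + 1.0 × 470 × 380 / 1000 = 669.3 kN.
Design strength φR_n = 0.75 × 669.3 = 502 kN.

502 kN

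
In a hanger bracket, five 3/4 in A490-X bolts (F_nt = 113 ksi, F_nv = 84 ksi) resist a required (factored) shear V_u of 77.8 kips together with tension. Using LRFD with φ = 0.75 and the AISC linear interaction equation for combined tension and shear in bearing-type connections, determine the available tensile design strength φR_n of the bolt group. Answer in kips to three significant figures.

139 kips

A_b = π·0.75²/4 = 0.4418 in²; f_rv = 77.8 / (5 × 0.4418) = 35.22 ksi.
F'_nt = 1.3 F_nt − (F_nt / φF_nv) f_rv = 1.3·113 − (113/(0.75·84))·35.22 = 83.73 ksi, capped at F_nt → F'_nt = 83.73 ksi.
R_n = F'_nt · A_b · n = 83.73 × 0.4418 × 5 = 184.9 kips.
Design strength φR_n = 0.75 × 184.9 = 139 kips.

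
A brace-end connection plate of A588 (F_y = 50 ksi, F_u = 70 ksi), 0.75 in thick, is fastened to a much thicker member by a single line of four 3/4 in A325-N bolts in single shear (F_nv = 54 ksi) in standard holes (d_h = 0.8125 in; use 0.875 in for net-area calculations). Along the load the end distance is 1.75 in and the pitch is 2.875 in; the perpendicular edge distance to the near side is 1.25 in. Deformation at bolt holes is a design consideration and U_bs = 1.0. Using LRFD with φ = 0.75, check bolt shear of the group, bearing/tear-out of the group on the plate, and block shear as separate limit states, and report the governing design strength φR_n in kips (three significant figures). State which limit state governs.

71.6 kips (bolt shear governs)

Bolt shear: A_b = π·0.75²/4 = 0.4418 in²; R_n = 54 × 0.4418 × 4 × 1 = 95.43 kips → 0.75 × 95.43 = 71.6 kips.
Bearing: edge l_c = 1.344, r_n = 84.66 kips; interior l_c = 2.062, r_n = 94.5 kips; R_n = 84.66 + 3·94.5 = 368.2 kips → 276 kips.
Block shear: A_gv = 7.781, A_nv = 5.484, A_nt = 0.6094 in²; R_n = min(0.6F_uA_nv, 0.6F_yA_gv) + U_bs·F_u·A_nt = 273 kips → 205 kips.
Bolt shear governs: 71.6 kips.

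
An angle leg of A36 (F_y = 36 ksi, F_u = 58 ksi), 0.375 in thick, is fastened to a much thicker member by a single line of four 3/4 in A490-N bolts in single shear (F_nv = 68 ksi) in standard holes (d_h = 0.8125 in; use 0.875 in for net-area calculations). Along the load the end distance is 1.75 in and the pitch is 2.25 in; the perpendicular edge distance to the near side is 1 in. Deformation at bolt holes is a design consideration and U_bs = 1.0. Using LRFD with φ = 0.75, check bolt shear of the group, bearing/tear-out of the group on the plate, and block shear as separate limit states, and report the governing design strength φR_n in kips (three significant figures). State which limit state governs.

60.8 kips (block shear governs)

Bolt shear: A_b = π·0.75²/4 = 0.4418 in²; R_n = 68 × 0.4418 × 4 × 1 = 120.2 kips → 0.75 × 120.2 = 90.1 kips.
Bearing: edge l_c = 1.344, r_n = 35.07 kips; interior l_c = 1.438, r_n = 37.52 kips; R_n = 35.07 + 3·37.52 = 147.6 kips → 111 kips.
Block shear: A_gv = 3.188, A_nv = 2.039, A_nt = 0.2109 in²; R_n = min(0.6F_uA_nv, 0.6F_yA_gv) + U_bs·F_u·A_nt = 81.08 kips → 60.8 kips.
Block shear governs: 60.8 kips.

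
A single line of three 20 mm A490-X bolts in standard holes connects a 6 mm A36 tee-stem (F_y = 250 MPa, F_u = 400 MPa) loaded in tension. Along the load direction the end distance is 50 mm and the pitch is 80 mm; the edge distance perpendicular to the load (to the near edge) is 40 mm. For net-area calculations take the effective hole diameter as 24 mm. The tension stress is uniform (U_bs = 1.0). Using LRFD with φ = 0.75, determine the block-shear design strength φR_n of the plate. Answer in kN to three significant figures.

192 kN

Shear plane L_v = 50 + 2·80 = 210 mm; A_gv = 210 × 6 = 1260 mm².
A_nv = (210 − 2.5·24) × 6 = 900 mm².
A_nt = (40 − 0.5·24) × 6 = 168 mm².
0.6 F_u A_nv = 216 kN; 0.6 F_y A_gv = 189 kN → shear yielding governs the shear term.
R_n = 189 + 1.0 × 400 × 168 / 1000 = 256.2 kN.
Design strength φR_n = 0.75 × 256.2 = 192 kN.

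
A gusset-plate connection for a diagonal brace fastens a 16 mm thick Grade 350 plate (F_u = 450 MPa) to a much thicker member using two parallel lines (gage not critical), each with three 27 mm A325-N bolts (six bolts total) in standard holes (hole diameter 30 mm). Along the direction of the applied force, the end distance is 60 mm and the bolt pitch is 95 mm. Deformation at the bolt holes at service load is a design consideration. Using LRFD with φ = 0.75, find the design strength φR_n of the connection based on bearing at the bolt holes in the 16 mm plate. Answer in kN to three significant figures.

Per bolt r_n = 1.2 l_c t F_u ≤ 2.4 d t F_u; upper limit = 2.4 × 27 × 16 × 450 / 1000 = 466.6 kN.
Edge bolt: l_c = 60 − 30/2 = 45 mm → 1.2 × 45 × 16 × 450 / 1000 = 388.8 → r_n = 388.8 kN.
Interior bolts: l_c = 95 − 30 = 65 mm → 1.2 × 65 × 16 × 450 / 1000 = 561.6 → r_n = 466.6 kN.
R_n = 2 × 388.8 + 4 × 466.6 = 2644 kN.
Design strength φR_n = 0.75 × 2644 = 1980 kN.

1980 kN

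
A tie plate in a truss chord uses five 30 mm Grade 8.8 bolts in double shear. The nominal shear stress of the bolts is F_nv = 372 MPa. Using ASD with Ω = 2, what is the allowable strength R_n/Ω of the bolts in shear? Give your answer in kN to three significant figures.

A_b = π × 30² / 4 = 706.9 mm².
R_n = F_nv · A_b · n · n_s = 372 × 706.9 × 5 × 2 / 1000 = 2630 kN.
Allowable strength R_n/Ω = 2630 / 2 = 1310 kN.

1310 kN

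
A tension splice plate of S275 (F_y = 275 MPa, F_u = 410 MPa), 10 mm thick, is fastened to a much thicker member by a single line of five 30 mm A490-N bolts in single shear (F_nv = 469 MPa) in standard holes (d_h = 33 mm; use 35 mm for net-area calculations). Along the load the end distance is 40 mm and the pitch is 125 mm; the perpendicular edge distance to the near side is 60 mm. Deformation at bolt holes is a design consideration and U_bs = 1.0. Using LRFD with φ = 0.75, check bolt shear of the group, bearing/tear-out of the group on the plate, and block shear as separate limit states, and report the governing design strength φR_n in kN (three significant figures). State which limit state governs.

799 kN (block shear governs)

Bolt shear: A_b = π·30²/4 = 706.9 mm²; R_n = 469 × 706.9 × 5 × 1 / 1000 = 1658 kN → 0.75 × 1658 = 1240 kN.
Bearing: edge l_c = 23.5, r_n = 115.6 kN; interior l_c = 92, r_n = 295.2 kN; R_n = 115.6 + 4·295.2 = 1296 kN → 972 kN.
Block shear: A_gv = 5400, A_nv = 3825, A_nt = 425 mm²; R_n = min(0.6F_uA_nv, 0.6F_yA_gv) + U_bs·F_u·A_nt = 1065 kN → 799 kN.
Block shear governs: 799 kN.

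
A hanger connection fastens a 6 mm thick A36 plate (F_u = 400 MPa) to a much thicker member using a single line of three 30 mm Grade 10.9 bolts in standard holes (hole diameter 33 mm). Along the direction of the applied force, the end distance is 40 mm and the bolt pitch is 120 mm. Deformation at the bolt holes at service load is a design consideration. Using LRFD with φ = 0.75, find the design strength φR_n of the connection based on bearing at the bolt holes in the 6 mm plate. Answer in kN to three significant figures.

310 kN

Per bolt r_n = 1.2 l_c t F_u ≤ 2.4 d t F_u; upper limit = 2.4 × 30 × 6 × 400 / 1000 = 172.8 kN.
Edge bolt: l_c = 40 − 33/2 = 23.5 mm → 1.2 × 23.5 × 6 × 400 / 1000 = 67.68 → r_n = 67.68 kN.
Interior bolts: l_c = 120 − 33 = 87 mm → 1.2 × 87 × 6 × 400 / 1000 = 250.6 → r_n = 172.8 kN.
R_n = 1 × 67.68 + 2 × 172.8 = 413.3 kN.
Design strength φR_n = 0.75 × 413.3 = 310 kN.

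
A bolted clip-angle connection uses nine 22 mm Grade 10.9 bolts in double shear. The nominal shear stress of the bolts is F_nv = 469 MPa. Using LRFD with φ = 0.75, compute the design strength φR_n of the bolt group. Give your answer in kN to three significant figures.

A_b = π × 22² / 4 = 380.1 mm².
R_n = F_nv · A_b · n · n_s = 469 × 380.1 × 9 × 2 / 1000 = 3209 kN.
Design strength φR_n = 0.75 × 3209 = 2410 kN.

2410 kN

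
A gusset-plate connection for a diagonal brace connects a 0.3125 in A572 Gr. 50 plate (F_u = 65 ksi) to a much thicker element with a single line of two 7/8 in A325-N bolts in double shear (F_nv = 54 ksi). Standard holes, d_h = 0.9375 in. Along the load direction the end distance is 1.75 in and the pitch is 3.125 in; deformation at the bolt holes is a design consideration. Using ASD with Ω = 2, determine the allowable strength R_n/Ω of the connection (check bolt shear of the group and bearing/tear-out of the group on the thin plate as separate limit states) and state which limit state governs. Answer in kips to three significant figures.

36.9 kips (bearing governs)

Bolt shear: A_b = π·0.875²/4 = 0.6013 in²; R_n = 54 × 0.6013 × 2 × 2 = 129.9 kips → 129.9 / 2 = 64.9 kips.
Bearing (1.2 l_c t F_u ≤ 2.4 d t F_u): upper limit = 2.4·0.875·0.3125·65 = 42.66 kips.
  Edge l_c = 1.75 − 0.9375/2 = 1.281 → r_n = 31.23 kips; interior l_c = 3.125 − 0.9375 = 2.188 → r_n = 42.66 kips.
  R_n,bearing = 1·31.23 + 1·42.66 = 73.89 kips → 73.89 / 2 = 36.9 kips.
Bearing governs: 36.9 kips.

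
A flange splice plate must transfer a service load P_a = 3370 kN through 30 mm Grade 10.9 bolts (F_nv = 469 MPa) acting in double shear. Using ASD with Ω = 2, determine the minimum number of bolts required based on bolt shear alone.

11 bolts

A_b = π·30²/4 = 706.9 mm².
Per-bolt allowable strength R_n/Ω = 469 × 706.9 × 2 / 1000 / 2 = 331.5 kN.
n ≥ 3370 / 331.5 = 10.17 → use 11 bolts.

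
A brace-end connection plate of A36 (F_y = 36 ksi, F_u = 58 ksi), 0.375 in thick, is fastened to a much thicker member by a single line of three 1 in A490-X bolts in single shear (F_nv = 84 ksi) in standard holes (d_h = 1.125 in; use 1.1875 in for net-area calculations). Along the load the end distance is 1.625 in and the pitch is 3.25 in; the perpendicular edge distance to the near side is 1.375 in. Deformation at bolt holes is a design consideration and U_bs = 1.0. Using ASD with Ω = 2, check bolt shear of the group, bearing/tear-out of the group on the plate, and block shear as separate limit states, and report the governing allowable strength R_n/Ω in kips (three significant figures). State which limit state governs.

Bolt shear: A_b = π·1²/4 = 0.7854 in²; R_n = 84 × 0.7854 × 3 × 1 = 197.9 kips → 197.9 / 2 = 99 kips.
Bearing: edge l_c = 1.062, r_n = 27.73 kips; interior l_c = 2.125, r_n = 52.2 kips; R_n = 27.73 + 2·52.2 = 132.1 kips → 66.1 kips.
Block shear: A_gv = 3.047, A_nv = 1.934, A_nt = 0.293 in²; R_n = min(0.6F_uA_nv, 0.6F_yA_gv) + U_bs·F_u·A_nt = 82.8 kips → 41.4 kips.
Block shear governs: 41.4 kips.

41.4 kips (block shear governs)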